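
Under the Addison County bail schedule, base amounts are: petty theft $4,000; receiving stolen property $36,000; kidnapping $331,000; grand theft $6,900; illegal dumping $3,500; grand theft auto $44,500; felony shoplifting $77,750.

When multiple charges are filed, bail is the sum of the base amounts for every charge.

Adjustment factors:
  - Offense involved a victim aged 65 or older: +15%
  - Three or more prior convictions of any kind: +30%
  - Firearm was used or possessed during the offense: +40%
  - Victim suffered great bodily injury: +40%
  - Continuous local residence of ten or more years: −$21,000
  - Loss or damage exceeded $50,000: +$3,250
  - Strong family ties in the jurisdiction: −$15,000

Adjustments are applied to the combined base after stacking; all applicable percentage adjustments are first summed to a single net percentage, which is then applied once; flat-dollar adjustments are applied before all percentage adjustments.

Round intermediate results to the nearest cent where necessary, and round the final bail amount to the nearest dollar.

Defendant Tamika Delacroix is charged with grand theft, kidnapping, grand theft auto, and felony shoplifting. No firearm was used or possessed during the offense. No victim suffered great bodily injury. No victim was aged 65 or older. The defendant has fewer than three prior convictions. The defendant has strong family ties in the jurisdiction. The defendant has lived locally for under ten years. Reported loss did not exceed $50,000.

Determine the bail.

$445,150

Base amounts from the schedule: grand theft $6,900; kidnapping $331,000; grand theft auto $44,500; felony shoplifting $77,750.
Stacking rule: sum of all bases. $6,900 + $331,000 + $44,500 + $77,750 = $460,150.
Strong family ties in the jurisdiction (−$15,000 flat): $460,150 − $15,000 = $445,150.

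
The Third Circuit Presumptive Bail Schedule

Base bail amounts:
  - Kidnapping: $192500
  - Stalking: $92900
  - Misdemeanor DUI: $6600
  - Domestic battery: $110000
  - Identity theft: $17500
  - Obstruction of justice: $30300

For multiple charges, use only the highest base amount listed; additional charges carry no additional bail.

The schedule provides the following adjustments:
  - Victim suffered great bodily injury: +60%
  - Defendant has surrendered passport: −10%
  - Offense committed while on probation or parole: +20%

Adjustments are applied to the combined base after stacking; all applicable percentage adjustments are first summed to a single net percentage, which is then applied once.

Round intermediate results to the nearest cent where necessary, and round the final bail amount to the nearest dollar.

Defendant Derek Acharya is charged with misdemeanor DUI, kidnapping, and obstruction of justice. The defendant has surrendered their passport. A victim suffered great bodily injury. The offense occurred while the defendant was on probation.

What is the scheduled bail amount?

Base amounts from the schedule: misdemeanor DUI $6600; kidnapping $192500; obstruction of justice $30300.
Stacking rule: use the highest base only. Highest is kidnapping at $192500. Combined base = $192500.
Net percentage adjustment: +60% −10% +20% = +70%. $192500 × 1.7 = $327250.

$327250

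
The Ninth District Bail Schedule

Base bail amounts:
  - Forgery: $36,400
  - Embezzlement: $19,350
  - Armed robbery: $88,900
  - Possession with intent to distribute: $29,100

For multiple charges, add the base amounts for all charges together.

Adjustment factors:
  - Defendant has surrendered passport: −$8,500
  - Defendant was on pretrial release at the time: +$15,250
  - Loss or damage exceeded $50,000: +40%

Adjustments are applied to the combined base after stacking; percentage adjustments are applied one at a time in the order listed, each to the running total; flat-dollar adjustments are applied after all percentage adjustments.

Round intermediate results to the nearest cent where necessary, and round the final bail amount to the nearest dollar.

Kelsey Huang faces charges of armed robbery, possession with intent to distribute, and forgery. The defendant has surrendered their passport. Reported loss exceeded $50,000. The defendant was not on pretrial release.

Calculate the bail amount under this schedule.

$207,660

Base amounts from the schedule: armed robbery $88,900; possession with intent to distribute $29,100; forgery $36,400.
Stacking rule: sum of all bases. $88,900 + $29,100 + $36,400 = $154,400.
Loss or damage exceeded $50,000 (+40%): $154,400 × 1.4 = $216,160.
Defendant has surrendered passport (−$8,500 flat): $216,160 − $8,500 = $207,660.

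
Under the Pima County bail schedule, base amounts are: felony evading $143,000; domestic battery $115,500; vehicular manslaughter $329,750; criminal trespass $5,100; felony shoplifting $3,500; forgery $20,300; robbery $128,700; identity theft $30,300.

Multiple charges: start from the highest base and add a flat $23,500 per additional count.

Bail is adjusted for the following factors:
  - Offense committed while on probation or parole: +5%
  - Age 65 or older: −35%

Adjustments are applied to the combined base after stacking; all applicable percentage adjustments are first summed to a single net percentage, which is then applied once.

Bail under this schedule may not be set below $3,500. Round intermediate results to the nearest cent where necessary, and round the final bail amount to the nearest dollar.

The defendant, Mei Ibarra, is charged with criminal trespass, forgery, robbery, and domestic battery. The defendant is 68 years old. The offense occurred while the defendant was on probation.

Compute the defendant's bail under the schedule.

$139,440

Base amounts from the schedule: criminal trespass $5,100; forgery $20,300; robbery $128,700; domestic battery $115,500.
Stacking rule: highest base plus $23,500 per additional charge. Highest is robbery at $128,700; 3 additional charges → +$70,500. Combined base = $199,200.
Net percentage adjustment: +5% −35% = −30%. $199,200 × 0.7 = $139,440.
$139,440 is at or above the $3,500 minimum.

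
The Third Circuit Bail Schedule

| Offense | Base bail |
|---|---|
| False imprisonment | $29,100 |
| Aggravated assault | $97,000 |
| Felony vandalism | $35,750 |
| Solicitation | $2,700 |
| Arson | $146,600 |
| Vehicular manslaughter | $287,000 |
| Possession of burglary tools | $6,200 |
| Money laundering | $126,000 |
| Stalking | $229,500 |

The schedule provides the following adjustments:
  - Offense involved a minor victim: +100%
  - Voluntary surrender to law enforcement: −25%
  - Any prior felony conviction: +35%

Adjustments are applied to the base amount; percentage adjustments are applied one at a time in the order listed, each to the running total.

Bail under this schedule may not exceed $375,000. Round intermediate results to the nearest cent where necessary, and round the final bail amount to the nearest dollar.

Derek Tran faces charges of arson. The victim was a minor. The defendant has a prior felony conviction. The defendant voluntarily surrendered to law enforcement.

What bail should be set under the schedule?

$296,865

Base amounts from the schedule: arson $146,600.
Single charge. Combined base = $146,600.
Offense involved a minor victim (+100%): $146,600 × 2 = $293,200.
Voluntary surrender to law enforcement (−25%): $293,200 × 0.75 = $219,900.
Any prior felony conviction (+35%): $219,900 × 1.35 = $296,865.
$296,865 is within the $375,000 maximum.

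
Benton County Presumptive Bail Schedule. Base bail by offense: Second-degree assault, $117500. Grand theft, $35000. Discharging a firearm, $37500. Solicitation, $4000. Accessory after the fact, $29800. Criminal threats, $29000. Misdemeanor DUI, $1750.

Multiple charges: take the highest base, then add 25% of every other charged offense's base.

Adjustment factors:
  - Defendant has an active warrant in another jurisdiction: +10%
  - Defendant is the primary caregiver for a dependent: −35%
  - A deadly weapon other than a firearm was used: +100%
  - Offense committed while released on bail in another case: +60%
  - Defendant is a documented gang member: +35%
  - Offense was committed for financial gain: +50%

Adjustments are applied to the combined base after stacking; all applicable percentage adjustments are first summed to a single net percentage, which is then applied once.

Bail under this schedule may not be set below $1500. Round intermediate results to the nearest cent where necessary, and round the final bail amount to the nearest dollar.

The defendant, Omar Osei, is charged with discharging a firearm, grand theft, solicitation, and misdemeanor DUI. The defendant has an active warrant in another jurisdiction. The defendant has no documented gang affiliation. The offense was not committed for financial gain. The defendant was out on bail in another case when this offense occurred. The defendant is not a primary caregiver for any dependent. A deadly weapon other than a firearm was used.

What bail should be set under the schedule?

$128756

Base amounts from the schedule: discharging a firearm $37500; grand theft $35000; solicitation $4000; misdemeanor DUI $1750.
Stacking rule: highest base plus 25% of each additional charge. Highest is discharging a firearm at $37500. Additional: $35000 × 25% = $8750; $4000 × 25% = $1000; $1750 × 25% = $437.50. Combined base = $37500 + $10187.50 = $47687.50.
Net percentage adjustment: +10% +100% +60% = +170%. $47687.50 × 2.7 = $128756.25.
$128756.25 is at or above the $1500 minimum.
Rounded to the nearest dollar: $128756.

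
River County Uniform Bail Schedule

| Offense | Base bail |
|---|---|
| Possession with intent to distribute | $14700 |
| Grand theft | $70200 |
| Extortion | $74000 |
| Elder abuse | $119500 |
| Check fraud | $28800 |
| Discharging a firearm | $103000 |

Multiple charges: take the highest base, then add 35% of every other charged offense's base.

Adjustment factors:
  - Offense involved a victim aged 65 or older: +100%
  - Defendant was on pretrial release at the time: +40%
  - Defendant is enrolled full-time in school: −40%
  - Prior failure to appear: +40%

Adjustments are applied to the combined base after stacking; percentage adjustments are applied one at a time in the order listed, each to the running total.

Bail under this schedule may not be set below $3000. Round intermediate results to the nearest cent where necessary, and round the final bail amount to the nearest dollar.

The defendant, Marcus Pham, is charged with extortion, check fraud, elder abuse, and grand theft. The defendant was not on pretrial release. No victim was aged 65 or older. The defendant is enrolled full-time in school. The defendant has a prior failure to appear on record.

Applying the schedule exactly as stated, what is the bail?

Base amounts from the schedule: extortion $74000; check fraud $28800; elder abuse $119500; grand theft $70200.
Stacking rule: highest base plus 35% of each additional charge. Highest is elder abuse at $119500. Additional: $74000 × 35% = $25900; $28800 × 35% = $10080; $70200 × 35% = $24570. Combined base = $119500 + $60550 = $180050.
Defendant is enrolled full-time in school (−40%): $180050 × 0.6 = $108030.
Prior failure to appear (+40%): $108030 × 1.4 = $151242.
$151242 is at or above the $3000 minimum.

$151242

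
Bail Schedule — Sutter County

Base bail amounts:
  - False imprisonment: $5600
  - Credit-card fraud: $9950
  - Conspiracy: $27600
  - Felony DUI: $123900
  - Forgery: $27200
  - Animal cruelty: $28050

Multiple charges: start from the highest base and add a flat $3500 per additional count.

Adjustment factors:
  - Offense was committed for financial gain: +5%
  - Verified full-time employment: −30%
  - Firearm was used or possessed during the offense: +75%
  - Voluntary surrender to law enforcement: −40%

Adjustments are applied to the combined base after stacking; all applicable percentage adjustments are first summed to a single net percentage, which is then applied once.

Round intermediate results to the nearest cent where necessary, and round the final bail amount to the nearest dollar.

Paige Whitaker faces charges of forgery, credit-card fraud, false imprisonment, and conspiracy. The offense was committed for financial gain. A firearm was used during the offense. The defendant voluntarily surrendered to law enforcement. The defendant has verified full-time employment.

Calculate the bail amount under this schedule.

$41910

Base amounts from the schedule: forgery $27200; credit-card fraud $9950; false imprisonment $5600; conspiracy $27600.
Stacking rule: highest base plus $3500 per additional charge. Highest is conspiracy at $27600; 3 additional charges → +$10500. Combined base = $38100.
Net percentage adjustment: +5% −30% +75% −40% = +10%. $38100 × 1.1 = $41910.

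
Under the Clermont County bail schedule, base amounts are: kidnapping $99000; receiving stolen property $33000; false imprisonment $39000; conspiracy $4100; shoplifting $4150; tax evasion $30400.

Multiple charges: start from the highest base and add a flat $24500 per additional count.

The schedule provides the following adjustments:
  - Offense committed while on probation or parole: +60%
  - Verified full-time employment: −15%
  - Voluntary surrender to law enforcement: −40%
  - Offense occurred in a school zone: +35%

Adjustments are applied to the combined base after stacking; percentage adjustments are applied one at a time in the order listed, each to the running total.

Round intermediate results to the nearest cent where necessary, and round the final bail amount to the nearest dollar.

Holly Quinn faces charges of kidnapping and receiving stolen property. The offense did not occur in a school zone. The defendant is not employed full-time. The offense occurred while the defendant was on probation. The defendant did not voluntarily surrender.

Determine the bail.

Base amounts from the schedule: kidnapping $99000; receiving stolen property $33000.
Stacking rule: highest base plus $24500 per additional charge. Highest is kidnapping at $99000; 1 additional charge → +$24500. Combined base = $123500.
Offense committed while on probation or parole (+60%): $123500 × 1.6 = $197600.

$197600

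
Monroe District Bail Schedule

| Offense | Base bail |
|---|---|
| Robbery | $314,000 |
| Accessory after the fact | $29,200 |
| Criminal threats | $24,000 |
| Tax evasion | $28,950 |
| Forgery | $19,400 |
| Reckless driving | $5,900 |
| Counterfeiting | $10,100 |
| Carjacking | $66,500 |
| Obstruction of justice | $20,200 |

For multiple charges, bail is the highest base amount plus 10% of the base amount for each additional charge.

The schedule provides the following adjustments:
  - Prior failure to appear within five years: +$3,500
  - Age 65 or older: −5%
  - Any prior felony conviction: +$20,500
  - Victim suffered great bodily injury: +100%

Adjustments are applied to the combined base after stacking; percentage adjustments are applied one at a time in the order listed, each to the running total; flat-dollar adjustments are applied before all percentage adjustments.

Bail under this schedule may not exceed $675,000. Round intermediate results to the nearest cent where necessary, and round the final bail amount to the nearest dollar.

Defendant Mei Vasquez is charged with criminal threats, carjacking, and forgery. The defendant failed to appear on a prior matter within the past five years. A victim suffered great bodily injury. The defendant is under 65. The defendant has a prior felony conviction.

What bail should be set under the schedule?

$189,680

Base amounts from the schedule: criminal threats $24,000; carjacking $66,500; forgery $19,400.
Stacking rule: highest base plus 10% of each additional charge. Highest is carjacking at $66,500. Additional: $24,000 × 10% = $2,400; $19,400 × 10% = $1,940. Combined base = $66,500 + $4,340 = $70,840.
Prior failure to appear within five years (+$3,500 flat): $70,840 + $3,500 = $74,340.
Any prior felony conviction (+$20,500 flat): $74,340 + $20,500 = $94,840.
Victim suffered great bodily injury (+100%): $94,840 × 2 = $189,680.
$189,680 is within the $675,000 maximum.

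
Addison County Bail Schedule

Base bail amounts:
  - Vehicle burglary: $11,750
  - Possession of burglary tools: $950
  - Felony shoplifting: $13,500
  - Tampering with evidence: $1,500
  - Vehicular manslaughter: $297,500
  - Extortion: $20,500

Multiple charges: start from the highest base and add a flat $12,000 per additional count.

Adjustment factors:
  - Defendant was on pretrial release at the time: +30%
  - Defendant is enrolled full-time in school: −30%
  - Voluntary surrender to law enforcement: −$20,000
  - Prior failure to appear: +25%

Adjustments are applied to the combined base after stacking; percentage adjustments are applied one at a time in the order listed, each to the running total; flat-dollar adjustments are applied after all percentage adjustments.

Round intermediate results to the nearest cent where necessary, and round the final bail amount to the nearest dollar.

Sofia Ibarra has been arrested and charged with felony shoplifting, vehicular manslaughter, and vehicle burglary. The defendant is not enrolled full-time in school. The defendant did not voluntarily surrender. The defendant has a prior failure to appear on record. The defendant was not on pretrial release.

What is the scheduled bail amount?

$401,875

Base amounts from the schedule: felony shoplifting $13,500; vehicular manslaughter $297,500; vehicle burglary $11,750.
Stacking rule: highest base plus $12,000 per additional charge. Highest is vehicular manslaughter at $297,500; 2 additional charges → +$24,000. Combined base = $321,500.
Prior failure to appear (+25%): $321,500 × 1.25 = $401,875.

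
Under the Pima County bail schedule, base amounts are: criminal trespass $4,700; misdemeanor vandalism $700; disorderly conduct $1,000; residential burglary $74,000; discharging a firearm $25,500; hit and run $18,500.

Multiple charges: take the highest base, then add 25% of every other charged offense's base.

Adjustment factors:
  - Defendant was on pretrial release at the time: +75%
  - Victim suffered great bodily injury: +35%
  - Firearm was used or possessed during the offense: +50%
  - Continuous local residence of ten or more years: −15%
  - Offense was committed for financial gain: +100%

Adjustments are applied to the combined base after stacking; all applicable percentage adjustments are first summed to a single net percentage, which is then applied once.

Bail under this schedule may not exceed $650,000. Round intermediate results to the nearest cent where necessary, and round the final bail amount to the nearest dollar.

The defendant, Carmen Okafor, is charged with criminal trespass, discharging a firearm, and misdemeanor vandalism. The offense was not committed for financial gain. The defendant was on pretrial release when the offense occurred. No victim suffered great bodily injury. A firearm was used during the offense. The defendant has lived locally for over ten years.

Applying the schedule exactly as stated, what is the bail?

Base amounts from the schedule: criminal trespass $4,700; discharging a firearm $25,500; misdemeanor vandalism $700.
Stacking rule: highest base plus 25% of each additional charge. Highest is discharging a firearm at $25,500. Additional: $4,700 × 25% = $1,175; $700 × 25% = $175. Combined base = $25,500 + $1,350 = $26,850.
Net percentage adjustment: +75% +50% −15% = +110%. $26,850 × 2.1 = $56,385.
$56,385 is within the $650,000 maximum.

$56,385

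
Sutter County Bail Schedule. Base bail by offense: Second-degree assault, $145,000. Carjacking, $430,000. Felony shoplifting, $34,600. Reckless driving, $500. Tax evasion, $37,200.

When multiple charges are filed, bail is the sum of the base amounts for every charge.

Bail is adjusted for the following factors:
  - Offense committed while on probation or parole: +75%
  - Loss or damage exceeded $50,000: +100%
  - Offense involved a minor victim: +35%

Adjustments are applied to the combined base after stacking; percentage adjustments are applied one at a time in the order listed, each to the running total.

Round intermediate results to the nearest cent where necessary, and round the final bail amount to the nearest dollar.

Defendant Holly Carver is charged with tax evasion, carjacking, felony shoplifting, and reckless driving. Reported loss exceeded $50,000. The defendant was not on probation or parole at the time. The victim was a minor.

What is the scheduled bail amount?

$1,356,210

Base amounts from the schedule: tax evasion $37,200; carjacking $430,000; felony shoplifting $34,600; reckless driving $500.
Stacking rule: sum of all bases. $37,200 + $430,000 + $34,600 + $500 = $502,300.
Loss or damage exceeded $50,000 (+100%): $502,300 × 2 = $1,004,600.
Offense involved a minor victim (+35%): $1,004,600 × 1.35 = $1,356,210.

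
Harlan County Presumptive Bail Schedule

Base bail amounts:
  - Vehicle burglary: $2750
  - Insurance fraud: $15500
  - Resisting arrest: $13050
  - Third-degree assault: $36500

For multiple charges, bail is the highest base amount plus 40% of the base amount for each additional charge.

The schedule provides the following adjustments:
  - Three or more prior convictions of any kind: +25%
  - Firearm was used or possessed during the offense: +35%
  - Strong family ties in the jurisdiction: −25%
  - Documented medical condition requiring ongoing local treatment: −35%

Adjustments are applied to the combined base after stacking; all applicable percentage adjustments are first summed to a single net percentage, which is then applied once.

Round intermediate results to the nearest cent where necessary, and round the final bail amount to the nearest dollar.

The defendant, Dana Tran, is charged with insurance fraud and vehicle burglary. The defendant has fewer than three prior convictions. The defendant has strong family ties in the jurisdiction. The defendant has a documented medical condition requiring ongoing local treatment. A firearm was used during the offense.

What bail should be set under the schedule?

Base amounts from the schedule: insurance fraud $15500; vehicle burglary $2750.
Stacking rule: highest base plus 40% of each additional charge. Highest is insurance fraud at $15500. Additional: $2750 × 40% = $1100. Combined base = $15500 + $1100 = $16600.
Net percentage adjustment: +35% −25% −35% = −25%. $16600 × 0.75 = $12450.

$12450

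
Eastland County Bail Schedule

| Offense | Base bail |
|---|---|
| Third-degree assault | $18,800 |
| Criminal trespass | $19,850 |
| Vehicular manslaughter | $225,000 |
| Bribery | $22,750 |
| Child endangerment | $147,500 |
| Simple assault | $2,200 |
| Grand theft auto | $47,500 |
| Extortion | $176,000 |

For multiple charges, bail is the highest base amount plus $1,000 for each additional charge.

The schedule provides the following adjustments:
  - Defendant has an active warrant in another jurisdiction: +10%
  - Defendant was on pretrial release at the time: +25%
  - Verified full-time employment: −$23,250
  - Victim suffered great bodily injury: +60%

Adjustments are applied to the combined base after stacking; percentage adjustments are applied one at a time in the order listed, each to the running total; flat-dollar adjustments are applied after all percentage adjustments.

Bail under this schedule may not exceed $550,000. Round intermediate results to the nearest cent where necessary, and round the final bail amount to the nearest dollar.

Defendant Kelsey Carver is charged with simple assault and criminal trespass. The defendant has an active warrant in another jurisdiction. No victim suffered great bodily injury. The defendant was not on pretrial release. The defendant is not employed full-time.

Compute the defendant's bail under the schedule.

$22,935

Base amounts from the schedule: simple assault $2,200; criminal trespass $19,850.
Stacking rule: highest base plus $1,000 per additional charge. Highest is criminal trespass at $19,850; 1 additional charge → +$1,000. Combined base = $20,850.
Defendant has an active warrant in another jurisdiction (+10%): $20,850 × 1.1 = $22,935.
$22,935 is within the $550,000 maximum.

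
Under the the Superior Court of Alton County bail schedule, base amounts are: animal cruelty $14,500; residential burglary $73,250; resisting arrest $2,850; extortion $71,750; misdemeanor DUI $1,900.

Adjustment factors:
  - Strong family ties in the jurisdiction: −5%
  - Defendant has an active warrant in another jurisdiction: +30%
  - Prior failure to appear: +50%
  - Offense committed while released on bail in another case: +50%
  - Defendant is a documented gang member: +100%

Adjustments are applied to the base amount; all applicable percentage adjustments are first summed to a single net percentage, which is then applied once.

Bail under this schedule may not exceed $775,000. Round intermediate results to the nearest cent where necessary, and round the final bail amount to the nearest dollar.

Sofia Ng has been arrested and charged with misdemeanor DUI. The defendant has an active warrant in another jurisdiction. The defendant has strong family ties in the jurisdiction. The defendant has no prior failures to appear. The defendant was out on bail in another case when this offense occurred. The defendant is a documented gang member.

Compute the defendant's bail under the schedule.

Base amounts from the schedule: misdemeanor DUI $1,900.
Single charge. Combined base = $1,900.
Net percentage adjustment: −5% +30% +50% +100% = +175%. $1,900 × 2.75 = $5,225.
$5,225 is within the $775,000 maximum.

$5,225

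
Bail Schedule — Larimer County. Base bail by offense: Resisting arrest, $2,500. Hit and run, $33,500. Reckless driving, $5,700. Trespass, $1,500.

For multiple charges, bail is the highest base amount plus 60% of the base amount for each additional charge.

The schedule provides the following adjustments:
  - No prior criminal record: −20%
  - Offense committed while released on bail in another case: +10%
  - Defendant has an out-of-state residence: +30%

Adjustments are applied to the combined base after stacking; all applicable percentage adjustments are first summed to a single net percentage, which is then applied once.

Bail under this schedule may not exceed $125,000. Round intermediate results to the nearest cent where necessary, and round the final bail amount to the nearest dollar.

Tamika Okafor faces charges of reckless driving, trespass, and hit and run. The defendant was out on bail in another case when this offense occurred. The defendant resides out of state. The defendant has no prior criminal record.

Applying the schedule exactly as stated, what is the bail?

Base amounts from the schedule: reckless driving $5,700; trespass $1,500; hit and run $33,500.
Stacking rule: highest base plus 60% of each additional charge. Highest is hit and run at $33,500. Additional: $5,700 × 60% = $3,420; $1,500 × 60% = $900. Combined base = $33,500 + $4,320 = $37,820.
Net percentage adjustment: −20% +10% +30% = +20%. $37,820 × 1.2 = $45,384.
$45,384 is within the $125,000 maximum.

$45,384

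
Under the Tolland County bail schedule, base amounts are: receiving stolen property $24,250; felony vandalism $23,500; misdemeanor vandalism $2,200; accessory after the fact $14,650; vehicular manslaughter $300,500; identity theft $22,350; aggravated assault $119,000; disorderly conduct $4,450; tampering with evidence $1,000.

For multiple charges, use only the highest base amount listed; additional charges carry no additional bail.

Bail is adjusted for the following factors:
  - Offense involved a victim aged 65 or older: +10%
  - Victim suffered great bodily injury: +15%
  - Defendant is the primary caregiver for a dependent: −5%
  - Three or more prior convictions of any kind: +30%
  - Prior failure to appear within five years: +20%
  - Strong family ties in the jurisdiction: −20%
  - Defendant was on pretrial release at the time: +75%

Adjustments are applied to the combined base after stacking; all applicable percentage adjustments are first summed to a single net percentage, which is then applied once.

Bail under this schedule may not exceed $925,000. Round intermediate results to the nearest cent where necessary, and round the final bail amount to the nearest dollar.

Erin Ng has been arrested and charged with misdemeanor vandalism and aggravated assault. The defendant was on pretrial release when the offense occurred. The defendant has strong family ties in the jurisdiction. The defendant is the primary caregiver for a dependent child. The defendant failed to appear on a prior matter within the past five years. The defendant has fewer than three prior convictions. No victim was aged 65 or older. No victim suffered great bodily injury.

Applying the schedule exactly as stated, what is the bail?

$202,300

Base amounts from the schedule: misdemeanor vandalism $2,200; aggravated assault $119,000.
Stacking rule: use the highest base only. Highest is aggravated assault at $119,000. Combined base = $119,000.
Net percentage adjustment: −5% +20% −20% +75% = +70%. $119,000 × 1.7 = $202,300.
$202,300 is within the $925,000 maximum.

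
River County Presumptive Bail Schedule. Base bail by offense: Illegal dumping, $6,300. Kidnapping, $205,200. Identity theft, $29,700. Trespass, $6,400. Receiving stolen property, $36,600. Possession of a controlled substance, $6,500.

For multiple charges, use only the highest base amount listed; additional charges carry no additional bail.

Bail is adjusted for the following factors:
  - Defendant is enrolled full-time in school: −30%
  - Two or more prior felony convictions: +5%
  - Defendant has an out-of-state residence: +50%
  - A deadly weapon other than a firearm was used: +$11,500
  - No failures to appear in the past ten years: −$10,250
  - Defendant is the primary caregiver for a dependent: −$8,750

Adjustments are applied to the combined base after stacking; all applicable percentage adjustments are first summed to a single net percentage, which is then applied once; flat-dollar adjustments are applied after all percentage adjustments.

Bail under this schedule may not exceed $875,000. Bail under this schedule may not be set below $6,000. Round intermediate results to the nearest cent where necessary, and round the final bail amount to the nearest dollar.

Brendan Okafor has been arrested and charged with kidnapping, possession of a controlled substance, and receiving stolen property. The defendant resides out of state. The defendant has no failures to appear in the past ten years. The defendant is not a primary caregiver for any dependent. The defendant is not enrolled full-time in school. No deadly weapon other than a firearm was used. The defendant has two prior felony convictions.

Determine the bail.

$307,810

Base amounts from the schedule: kidnapping $205,200; possession of a controlled substance $6,500; receiving stolen property $36,600.
Stacking rule: use the highest base only. Highest is kidnapping at $205,200. Combined base = $205,200.
Net percentage adjustment: +5% +50% = +55%. $205,200 × 1.55 = $318,060.
No failures to appear in the past ten years (−$10,250 flat): $318,060 − $10,250 = $307,810.
$307,810 is within the $875,000 maximum.
$307,810 is at or above the $6,000 minimum.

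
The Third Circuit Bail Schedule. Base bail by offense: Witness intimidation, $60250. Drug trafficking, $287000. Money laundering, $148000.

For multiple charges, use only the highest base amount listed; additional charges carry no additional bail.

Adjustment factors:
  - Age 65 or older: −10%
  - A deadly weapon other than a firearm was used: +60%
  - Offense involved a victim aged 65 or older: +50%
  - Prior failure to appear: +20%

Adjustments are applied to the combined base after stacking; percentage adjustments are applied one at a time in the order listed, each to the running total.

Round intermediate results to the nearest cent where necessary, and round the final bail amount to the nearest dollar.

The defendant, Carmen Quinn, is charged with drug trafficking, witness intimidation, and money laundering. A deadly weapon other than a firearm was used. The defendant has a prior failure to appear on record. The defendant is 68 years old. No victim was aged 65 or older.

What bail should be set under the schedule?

Base amounts from the schedule: drug trafficking $287000; witness intimidation $60250; money laundering $148000.
Stacking rule: use the highest base only. Highest is drug trafficking at $287000. Combined base = $287000.
Age 65 or older (−10%): $287000 × 0.9 = $258300.
A deadly weapon other than a firearm was used (+60%): $258300 × 1.6 = $413280.
Prior failure to appear (+20%): $413280 × 1.2 = $495936.

$495936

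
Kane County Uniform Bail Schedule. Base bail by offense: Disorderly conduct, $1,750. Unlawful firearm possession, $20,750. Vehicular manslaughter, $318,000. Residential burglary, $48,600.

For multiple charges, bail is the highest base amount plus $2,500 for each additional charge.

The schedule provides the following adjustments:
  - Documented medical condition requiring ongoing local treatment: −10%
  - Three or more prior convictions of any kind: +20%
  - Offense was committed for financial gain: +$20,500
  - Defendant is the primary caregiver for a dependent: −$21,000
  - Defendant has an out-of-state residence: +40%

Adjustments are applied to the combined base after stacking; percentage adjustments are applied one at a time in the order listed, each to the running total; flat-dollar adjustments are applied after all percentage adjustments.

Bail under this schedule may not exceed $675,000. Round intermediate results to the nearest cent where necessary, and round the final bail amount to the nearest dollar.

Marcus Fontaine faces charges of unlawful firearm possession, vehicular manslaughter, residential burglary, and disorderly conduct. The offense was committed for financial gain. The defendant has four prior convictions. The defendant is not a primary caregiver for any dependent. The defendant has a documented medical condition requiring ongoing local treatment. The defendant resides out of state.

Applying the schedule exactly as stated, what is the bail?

$512,656

Base amounts from the schedule: unlawful firearm possession $20,750; vehicular manslaughter $318,000; residential burglary $48,600; disorderly conduct $1,750.
Stacking rule: highest base plus $2,500 per additional charge. Highest is vehicular manslaughter at $318,000; 3 additional charges → +$7,500. Combined base = $325,500.
Documented medical condition requiring ongoing local treatment (−10%): $325,500 × 0.9 = $292,950.
Three or more prior convictions of any kind (+20%): $292,950 × 1.2 = $351,540.
Defendant has an out-of-state residence (+40%): $351,540 × 1.4 = $492,156.
Offense was committed for financial gain (+$20,500 flat): $492,156 + $20,500 = $512,656.
$512,656 is within the $675,000 maximum.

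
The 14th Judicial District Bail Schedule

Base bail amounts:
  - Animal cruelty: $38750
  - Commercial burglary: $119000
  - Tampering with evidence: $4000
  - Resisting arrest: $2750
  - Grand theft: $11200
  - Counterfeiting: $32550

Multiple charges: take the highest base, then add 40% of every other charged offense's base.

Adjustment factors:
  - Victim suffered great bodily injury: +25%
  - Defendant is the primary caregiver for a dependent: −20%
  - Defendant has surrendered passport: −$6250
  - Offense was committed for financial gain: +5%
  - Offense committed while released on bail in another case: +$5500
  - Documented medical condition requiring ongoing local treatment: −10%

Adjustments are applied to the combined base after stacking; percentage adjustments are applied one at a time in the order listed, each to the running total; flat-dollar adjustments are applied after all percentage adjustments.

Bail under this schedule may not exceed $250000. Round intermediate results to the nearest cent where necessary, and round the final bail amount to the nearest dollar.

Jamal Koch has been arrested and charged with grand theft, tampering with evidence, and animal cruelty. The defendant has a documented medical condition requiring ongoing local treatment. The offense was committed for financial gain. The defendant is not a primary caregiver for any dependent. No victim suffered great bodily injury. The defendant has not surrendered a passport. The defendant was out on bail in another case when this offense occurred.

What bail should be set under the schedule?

Base amounts from the schedule: grand theft $11200; tampering with evidence $4000; animal cruelty $38750.
Stacking rule: highest base plus 40% of each additional charge. Highest is animal cruelty at $38750. Additional: $11200 × 40% = $4480; $4000 × 40% = $1600. Combined base = $38750 + $6080 = $44830.
Offense was committed for financial gain (+5%): $44830 × 1.05 = $47071.50.
Documented medical condition requiring ongoing local treatment (−10%): $47071.50 × 0.9 = $42364.35.
Offense committed while released on bail in another case (+$5500 flat): $42364.35 + $5500 = $47864.35.
$47864.35 is within the $250000 maximum.
Rounded to the nearest dollar: $47864.

$47864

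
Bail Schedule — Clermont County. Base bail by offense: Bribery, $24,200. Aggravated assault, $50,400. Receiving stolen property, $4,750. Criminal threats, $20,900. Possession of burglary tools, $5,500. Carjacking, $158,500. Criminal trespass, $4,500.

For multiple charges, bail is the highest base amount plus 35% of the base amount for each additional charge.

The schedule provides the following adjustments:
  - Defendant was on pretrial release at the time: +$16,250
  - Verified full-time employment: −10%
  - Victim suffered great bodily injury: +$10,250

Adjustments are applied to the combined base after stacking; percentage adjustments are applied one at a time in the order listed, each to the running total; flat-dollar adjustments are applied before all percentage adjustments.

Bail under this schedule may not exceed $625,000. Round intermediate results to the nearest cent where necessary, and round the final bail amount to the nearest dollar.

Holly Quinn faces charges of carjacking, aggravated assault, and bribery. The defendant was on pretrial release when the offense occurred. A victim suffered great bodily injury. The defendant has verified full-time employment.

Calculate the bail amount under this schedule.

$189,999

Base amounts from the schedule: carjacking $158,500; aggravated assault $50,400; bribery $24,200.
Stacking rule: highest base plus 35% of each additional charge. Highest is carjacking at $158,500. Additional: $50,400 × 35% = $17,640; $24,200 × 35% = $8,470. Combined base = $158,500 + $26,110 = $184,610.
Defendant was on pretrial release at the time (+$16,250 flat): $184,610 + $16,250 = $200,860.
Victim suffered great bodily injury (+$10,250 flat): $200,860 + $10,250 = $211,110.
Verified full-time employment (−10%): $211,110 × 0.9 = $189,999.
$189,999 is within the $625,000 maximum.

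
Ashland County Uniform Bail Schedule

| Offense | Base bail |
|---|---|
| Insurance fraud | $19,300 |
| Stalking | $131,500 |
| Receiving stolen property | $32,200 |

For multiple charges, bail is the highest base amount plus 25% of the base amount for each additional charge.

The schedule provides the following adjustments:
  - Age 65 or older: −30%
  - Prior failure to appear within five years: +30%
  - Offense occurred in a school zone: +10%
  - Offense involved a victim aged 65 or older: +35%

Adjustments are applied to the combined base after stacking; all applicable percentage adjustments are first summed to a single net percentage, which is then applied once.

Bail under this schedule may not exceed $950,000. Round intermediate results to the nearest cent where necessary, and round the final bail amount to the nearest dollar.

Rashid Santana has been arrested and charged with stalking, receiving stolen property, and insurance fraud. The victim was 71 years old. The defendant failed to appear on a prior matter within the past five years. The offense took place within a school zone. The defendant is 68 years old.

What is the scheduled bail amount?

$209,344

Base amounts from the schedule: stalking $131,500; receiving stolen property $32,200; insurance fraud $19,300.
Stacking rule: highest base plus 25% of each additional charge. Highest is stalking at $131,500. Additional: $32,200 × 25% = $8,050; $19,300 × 25% = $4,825. Combined base = $131,500 + $12,875 = $144,375.
Net percentage adjustment: −30% +30% +10% +35% = +45%. $144,375 × 1.45 = $209,343.75.
$209,343.75 is within the $950,000 maximum.
Rounded to the nearest dollar: $209,344.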